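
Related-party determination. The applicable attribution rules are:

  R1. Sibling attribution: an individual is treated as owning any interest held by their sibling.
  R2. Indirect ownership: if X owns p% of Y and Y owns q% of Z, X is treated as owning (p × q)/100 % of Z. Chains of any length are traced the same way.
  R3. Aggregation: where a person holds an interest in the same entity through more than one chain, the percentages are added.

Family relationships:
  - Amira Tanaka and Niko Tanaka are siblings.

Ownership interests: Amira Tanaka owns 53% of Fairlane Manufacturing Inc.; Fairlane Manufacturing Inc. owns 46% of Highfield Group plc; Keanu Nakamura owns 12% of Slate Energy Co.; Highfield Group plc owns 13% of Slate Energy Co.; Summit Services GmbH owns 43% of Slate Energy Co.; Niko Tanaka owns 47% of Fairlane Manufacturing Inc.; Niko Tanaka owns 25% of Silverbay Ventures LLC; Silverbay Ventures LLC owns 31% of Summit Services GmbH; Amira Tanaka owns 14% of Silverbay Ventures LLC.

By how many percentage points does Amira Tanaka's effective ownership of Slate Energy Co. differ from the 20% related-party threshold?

By sibling attribution (R1), Amira Tanaka is treated as also owning Niko Tanaka's interest in Fairlane Manufacturing Inc, giving 53% + 47% = 100%.
By sibling attribution (R1), Amira Tanaka is treated as also owning Niko Tanaka's interest in Silverbay Ventures LLC, giving 14% + 25% = 39%.
Chain via Fairlane Manufacturing Inc. → Highfield Group plc (R2): 100% × 46% × 13% = 5.98% of Slate Energy Co.
Chain via Silverbay Ventures LLC → Summit Services GmbH (R2): 39% × 31% × 43% = 5.1987% of Slate Energy Co.
Aggregating (R3): 5.98% + 5.1987% = 11.1787%.
11.1787% falls short of the 20% threshold by 8.8213 percentage points.

8.8213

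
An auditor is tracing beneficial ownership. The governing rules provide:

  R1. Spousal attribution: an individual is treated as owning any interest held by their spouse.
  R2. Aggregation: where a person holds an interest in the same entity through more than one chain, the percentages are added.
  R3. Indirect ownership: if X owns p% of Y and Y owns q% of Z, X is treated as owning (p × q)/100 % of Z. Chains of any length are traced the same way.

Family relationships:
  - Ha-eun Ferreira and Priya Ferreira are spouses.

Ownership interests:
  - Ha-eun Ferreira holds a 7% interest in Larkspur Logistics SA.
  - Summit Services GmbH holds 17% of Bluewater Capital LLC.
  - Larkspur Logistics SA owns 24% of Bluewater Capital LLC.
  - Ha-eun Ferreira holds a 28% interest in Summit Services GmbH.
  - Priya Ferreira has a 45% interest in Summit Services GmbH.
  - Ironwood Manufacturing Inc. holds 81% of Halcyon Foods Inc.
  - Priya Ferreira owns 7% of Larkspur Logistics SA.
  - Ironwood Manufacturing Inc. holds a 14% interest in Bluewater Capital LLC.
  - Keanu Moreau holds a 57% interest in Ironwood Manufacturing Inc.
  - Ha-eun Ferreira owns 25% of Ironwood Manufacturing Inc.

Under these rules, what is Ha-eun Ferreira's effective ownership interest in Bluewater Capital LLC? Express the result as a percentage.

By spousal attribution (R1), Ha-eun Ferreira is treated as also owning Priya Ferreira's interest in Larkspur Logistics SA, giving 7% + 7% = 14%.
By spousal attribution (R1), Ha-eun Ferreira is treated as also owning Priya Ferreira's interest in Summit Services GmbH, giving 28% + 45% = 73%.
Chain via Larkspur Logistics SA (R3): 14% × 24% = 3.36% of Bluewater Capital LLC.
Chain via Summit Services GmbH (R3): 73% × 17% = 12.41% of Bluewater Capital LLC.
Chain via Ironwood Manufacturing Inc. (R3): 25% × 14% = 3.5% of Bluewater Capital LLC.
Aggregating (R2): 3.36% + 12.41% + 3.5% = 19.27%.

19.27%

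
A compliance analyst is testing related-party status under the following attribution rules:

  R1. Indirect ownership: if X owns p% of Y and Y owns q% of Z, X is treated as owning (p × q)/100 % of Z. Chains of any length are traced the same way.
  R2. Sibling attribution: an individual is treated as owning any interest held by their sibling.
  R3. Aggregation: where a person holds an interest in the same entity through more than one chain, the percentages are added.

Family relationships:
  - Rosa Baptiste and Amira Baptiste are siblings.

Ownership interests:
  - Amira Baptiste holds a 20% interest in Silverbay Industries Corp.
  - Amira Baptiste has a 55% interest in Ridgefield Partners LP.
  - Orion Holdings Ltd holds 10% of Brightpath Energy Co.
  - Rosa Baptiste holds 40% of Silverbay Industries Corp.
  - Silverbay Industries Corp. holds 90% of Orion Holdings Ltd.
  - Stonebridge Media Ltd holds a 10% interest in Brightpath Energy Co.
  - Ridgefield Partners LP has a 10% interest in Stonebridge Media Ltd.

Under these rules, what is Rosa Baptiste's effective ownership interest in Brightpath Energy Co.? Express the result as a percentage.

5.95%

By sibling attribution (R2), Rosa Baptiste is treated as also owning Amira Baptiste's interest in Silverbay Industries Corp, giving 40% + 20% = 60%.
By sibling attribution (R2), Rosa Baptiste is treated as owning Amira Baptiste's 55% interest in Ridgefield Partners LP.
Chain via Silverbay Industries Corp. → Orion Holdings Ltd (R1): 60% × 90% × 10% = 5.4% of Brightpath Energy Co.
Chain via Ridgefield Partners LP → Stonebridge Media Ltd (R1): 55% × 10% × 10% = 0.55% of Brightpath Energy Co.
Aggregating (R3): 5.4% + 0.55% = 5.95%.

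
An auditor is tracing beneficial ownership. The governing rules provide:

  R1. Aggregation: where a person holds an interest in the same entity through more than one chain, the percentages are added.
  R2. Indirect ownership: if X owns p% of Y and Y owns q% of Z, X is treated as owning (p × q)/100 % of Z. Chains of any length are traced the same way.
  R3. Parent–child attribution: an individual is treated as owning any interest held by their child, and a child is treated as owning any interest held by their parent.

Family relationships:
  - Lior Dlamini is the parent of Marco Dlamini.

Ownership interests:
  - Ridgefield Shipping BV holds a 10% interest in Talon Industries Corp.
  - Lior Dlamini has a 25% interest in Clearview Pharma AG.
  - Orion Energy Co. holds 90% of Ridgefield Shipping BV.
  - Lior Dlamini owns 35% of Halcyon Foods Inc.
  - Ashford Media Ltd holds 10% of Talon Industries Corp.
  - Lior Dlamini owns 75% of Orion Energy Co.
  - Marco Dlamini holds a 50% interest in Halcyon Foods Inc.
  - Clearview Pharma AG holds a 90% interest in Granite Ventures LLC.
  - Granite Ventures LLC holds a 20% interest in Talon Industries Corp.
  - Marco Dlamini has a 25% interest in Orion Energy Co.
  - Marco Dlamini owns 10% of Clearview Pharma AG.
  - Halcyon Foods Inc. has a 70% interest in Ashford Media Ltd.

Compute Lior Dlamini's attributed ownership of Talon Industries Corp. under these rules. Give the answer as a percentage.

21.25%

By parent–child attribution (R3), Lior Dlamini is treated as also owning Marco Dlamini's interest in Halcyon Foods Inc, giving 35% + 50% = 85%.
By parent–child attribution (R3), Lior Dlamini is treated as also owning Marco Dlamini's interest in Orion Energy Co, giving 75% + 25% = 100%.
By parent–child attribution (R3), Lior Dlamini is treated as also owning Marco Dlamini's interest in Clearview Pharma AG, giving 25% + 10% = 35%.
Chain via Halcyon Foods Inc. → Ashford Media Ltd (R2): 85% × 70% × 10% = 5.95% of Talon Industries Corp.
Chain via Orion Energy Co. → Ridgefield Shipping BV (R2): 100% × 90% × 10% = 9% of Talon Industries Corp.
Chain via Clearview Pharma AG → Granite Ventures LLC (R2): 35% × 90% × 20% = 6.3% of Talon Industries Corp.
Aggregating (R1): 5.95% + 9% + 6.3% = 21.25%.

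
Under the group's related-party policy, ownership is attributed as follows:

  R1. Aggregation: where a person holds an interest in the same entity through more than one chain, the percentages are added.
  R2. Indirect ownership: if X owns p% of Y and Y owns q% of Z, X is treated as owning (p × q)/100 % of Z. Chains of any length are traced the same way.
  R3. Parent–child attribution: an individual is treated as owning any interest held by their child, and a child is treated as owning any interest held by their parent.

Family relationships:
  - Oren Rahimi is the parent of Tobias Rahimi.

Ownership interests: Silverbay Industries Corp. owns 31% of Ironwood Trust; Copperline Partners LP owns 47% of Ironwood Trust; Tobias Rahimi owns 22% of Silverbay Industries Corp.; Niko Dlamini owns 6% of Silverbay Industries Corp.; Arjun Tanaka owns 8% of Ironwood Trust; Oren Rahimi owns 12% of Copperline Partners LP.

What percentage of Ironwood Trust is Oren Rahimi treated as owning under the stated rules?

12.46%

By parent–child attribution (R3), Oren Rahimi is treated as owning Tobias Rahimi's 22% interest in Silverbay Industries Corp.
Chain via Copperline Partners LP (R2): 12% × 47% = 5.64% of Ironwood Trust.
Chain via Silverbay Industries Corp. (R2): 22% × 31% = 6.82% of Ironwood Trust.
Aggregating (R1): 5.64% + 6.82% = 12.46%.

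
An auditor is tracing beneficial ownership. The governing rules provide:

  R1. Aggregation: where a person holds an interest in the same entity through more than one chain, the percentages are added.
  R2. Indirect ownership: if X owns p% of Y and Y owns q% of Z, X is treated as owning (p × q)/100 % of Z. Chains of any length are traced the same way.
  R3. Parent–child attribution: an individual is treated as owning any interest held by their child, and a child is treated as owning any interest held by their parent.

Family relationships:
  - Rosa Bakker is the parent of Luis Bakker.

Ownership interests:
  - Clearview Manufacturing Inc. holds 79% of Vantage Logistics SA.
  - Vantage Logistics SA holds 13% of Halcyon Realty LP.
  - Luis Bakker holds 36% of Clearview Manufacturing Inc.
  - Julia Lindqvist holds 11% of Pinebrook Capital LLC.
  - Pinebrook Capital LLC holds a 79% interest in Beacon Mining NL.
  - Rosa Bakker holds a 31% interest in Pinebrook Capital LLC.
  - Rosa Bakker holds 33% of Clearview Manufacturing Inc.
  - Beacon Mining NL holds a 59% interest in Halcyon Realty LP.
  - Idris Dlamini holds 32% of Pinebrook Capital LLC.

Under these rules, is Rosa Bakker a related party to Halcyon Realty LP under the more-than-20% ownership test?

By parent–child attribution (R3), Rosa Bakker is treated as also owning Luis Bakker's interest in Clearview Manufacturing Inc, giving 33% + 36% = 69%.
Chain via Pinebrook Capital LLC → Beacon Mining NL (R2): 31% × 79% × 59% = 14.4491% of Halcyon Realty LP.
Chain via Clearview Manufacturing Inc. → Vantage Logistics SA (R2): 69% × 79% × 13% = 7.0863% of Halcyon Realty LP.
Aggregating (R1): 14.4491% + 7.0863% = 21.5354%.
21.5354% exceeds the 20% threshold, so Rosa is a related party to Halcyon Realty LP.

Yes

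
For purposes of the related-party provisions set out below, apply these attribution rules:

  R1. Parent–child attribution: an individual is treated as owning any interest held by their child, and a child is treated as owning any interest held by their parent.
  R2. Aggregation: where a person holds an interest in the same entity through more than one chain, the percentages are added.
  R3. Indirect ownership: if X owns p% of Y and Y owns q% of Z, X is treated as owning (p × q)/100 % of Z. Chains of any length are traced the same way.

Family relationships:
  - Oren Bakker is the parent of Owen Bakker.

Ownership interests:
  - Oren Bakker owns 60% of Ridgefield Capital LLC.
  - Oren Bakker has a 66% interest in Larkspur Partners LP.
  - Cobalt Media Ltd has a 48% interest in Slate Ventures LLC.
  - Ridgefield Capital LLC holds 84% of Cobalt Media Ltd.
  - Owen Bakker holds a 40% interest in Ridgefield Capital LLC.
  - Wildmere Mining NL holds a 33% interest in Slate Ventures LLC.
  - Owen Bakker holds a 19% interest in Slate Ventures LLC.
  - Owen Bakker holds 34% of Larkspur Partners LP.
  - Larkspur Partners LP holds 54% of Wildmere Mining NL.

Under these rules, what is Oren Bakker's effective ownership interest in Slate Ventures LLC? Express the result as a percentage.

By parent–child attribution (R1), Oren Bakker is treated as also owning Owen Bakker's interest in Ridgefield Capital LLC, giving 60% + 40% = 100%.
By parent–child attribution (R1), Oren Bakker is treated as also owning Owen Bakker's interest in Larkspur Partners LP, giving 66% + 34% = 100%.
By parent–child attribution (R1), Oren Bakker is treated as owning Owen Bakker's 19% interest in Slate Ventures LLC.
Chain via Ridgefield Capital LLC → Cobalt Media Ltd (R3): 100% × 84% × 48% = 40.32% of Slate Ventures LLC.
Chain via Larkspur Partners LP → Wildmere Mining NL (R3): 100% × 54% × 33% = 17.82% of Slate Ventures LLC.
Direct interest in Slate Ventures LLC: 19%.
Aggregating (R2): 40.32% + 17.82% + 19% = 77.14%.

77.14%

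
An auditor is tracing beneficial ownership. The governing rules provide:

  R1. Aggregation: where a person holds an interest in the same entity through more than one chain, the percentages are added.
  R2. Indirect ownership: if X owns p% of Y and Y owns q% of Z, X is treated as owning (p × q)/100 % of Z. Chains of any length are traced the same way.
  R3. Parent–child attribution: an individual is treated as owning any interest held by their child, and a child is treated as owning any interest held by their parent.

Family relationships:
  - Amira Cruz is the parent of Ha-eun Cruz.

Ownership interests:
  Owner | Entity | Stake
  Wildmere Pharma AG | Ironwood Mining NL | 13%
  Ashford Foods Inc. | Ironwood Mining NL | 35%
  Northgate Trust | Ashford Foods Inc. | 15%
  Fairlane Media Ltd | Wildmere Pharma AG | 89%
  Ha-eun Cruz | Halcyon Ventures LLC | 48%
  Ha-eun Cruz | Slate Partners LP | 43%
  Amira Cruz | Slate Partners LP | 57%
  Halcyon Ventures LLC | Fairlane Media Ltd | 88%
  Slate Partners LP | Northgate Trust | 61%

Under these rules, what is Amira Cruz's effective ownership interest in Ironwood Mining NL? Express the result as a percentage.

By parent–child attribution (R3), Amira Cruz is treated as also owning Ha-eun Cruz's interest in Slate Partners LP, giving 57% + 43% = 100%.
By parent–child attribution (R3), Amira Cruz is treated as owning Ha-eun Cruz's 48% interest in Halcyon Ventures LLC.
Chain via Slate Partners LP → Northgate Trust → Ashford Foods Inc. (R2): 100% × 61% × 15% × 35% = 3.2025% of Ironwood Mining NL.
Chain via Halcyon Ventures LLC → Fairlane Media Ltd → Wildmere Pharma AG (R2): 48% × 88% × 89% × 13% = 4.887168% of Ironwood Mining NL.
Aggregating (R1): 3.2025% + 4.887168% = 8.089668%.

8.089668%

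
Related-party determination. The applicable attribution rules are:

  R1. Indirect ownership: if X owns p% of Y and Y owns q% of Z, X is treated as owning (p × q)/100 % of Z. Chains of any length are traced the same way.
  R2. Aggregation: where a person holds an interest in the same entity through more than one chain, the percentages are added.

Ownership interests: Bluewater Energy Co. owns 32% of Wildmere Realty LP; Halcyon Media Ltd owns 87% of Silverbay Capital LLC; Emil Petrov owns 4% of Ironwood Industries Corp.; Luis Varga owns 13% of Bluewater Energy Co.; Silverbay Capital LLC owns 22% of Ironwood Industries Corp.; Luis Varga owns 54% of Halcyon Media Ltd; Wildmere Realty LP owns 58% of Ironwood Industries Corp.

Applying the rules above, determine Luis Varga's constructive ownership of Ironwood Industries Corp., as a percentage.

Chain via Bluewater Energy Co. → Wildmere Realty LP (R1): 13% × 32% × 58% = 2.4128% of Ironwood Industries Corp.
Chain via Halcyon Media Ltd → Silverbay Capital LLC (R1): 54% × 87% × 22% = 10.3356% of Ironwood Industries Corp.
Aggregating (R2): 2.4128% + 10.3356% = 12.7484%.

12.7484%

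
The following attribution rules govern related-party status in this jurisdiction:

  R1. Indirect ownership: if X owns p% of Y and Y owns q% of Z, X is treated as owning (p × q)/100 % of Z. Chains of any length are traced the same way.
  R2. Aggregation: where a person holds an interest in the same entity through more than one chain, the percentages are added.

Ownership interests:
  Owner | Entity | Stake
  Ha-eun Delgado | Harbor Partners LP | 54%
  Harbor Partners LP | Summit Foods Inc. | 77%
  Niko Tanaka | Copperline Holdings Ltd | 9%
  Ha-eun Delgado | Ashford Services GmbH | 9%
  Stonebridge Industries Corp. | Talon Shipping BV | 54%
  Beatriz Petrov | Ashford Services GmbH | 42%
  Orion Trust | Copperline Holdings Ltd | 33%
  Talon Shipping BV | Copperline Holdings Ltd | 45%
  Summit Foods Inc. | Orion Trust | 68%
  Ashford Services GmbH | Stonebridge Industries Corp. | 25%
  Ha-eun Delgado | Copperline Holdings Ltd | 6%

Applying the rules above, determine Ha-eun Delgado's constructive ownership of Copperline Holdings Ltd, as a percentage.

Chain via Ashford Services GmbH → Stonebridge Industries Corp. → Talon Shipping BV (R1): 9% × 25% × 54% × 45% = 0.54675% of Copperline Holdings Ltd.
Chain via Harbor Partners LP → Summit Foods Inc. → Orion Trust (R1): 54% × 77% × 68% × 33% = 9.330552% of Copperline Holdings Ltd.
Direct interest in Copperline Holdings Ltd: 6%.
Aggregating (R2): 0.54675% + 9.330552% + 6% = 15.877302%.

15.877302%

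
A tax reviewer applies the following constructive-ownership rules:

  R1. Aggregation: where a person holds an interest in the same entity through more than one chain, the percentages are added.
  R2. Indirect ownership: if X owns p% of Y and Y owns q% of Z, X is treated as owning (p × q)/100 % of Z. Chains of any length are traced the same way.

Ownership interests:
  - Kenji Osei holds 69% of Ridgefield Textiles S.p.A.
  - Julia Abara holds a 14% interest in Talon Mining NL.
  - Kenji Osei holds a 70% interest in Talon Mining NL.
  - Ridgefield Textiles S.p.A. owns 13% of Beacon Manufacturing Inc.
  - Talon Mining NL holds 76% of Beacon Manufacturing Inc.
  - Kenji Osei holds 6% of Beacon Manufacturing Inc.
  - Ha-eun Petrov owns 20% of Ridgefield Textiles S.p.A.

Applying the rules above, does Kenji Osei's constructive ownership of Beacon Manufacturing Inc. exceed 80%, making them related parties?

Chain via Talon Mining NL (R2): 70% × 76% = 53.2% of Beacon Manufacturing Inc.
Chain via Ridgefield Textiles S.p.A. (R2): 69% × 13% = 8.97% of Beacon Manufacturing Inc.
Direct interest in Beacon Manufacturing Inc: 6%.
Aggregating (R1): 53.2% + 8.97% + 6% = 68.17%.
68.17% does not exceed the 80% threshold, so Kenji is not a related party to Beacon Manufacturing Inc.

No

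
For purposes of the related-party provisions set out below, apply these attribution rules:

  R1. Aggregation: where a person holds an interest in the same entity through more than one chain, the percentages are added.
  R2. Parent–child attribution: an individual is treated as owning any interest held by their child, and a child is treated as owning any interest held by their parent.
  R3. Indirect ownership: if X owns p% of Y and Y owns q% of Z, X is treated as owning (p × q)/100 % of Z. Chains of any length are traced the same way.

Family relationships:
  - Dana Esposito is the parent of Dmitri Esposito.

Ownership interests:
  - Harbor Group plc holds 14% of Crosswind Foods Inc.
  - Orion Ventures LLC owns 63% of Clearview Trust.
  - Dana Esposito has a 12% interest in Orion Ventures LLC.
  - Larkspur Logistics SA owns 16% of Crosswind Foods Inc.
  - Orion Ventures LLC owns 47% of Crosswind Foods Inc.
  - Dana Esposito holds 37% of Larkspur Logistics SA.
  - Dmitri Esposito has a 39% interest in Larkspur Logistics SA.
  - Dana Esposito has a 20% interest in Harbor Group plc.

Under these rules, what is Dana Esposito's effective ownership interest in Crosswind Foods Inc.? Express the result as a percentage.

By parent–child attribution (R2), Dana Esposito is treated as also owning Dmitri Esposito's interest in Larkspur Logistics SA, giving 37% + 39% = 76%.
Chain via Harbor Group plc (R3): 20% × 14% = 2.8% of Crosswind Foods Inc.
Chain via Orion Ventures LLC (R3): 12% × 47% = 5.64% of Crosswind Foods Inc.
Chain via Larkspur Logistics SA (R3): 76% × 16% = 12.16% of Crosswind Foods Inc.
Aggregating (R1): 2.8% + 5.64% + 12.16% = 20.6%.

20.6%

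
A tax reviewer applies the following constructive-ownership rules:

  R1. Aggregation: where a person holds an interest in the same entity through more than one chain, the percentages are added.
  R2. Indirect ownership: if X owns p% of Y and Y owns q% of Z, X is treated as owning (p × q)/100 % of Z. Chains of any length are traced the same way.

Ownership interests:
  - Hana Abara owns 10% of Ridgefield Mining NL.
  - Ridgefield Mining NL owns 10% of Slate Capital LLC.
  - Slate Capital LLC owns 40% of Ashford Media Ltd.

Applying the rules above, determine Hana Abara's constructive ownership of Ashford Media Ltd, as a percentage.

Chain via Ridgefield Mining NL → Slate Capital LLC (R2): 10% × 10% × 40% = 0.4% of Ashford Media Ltd.

0.4%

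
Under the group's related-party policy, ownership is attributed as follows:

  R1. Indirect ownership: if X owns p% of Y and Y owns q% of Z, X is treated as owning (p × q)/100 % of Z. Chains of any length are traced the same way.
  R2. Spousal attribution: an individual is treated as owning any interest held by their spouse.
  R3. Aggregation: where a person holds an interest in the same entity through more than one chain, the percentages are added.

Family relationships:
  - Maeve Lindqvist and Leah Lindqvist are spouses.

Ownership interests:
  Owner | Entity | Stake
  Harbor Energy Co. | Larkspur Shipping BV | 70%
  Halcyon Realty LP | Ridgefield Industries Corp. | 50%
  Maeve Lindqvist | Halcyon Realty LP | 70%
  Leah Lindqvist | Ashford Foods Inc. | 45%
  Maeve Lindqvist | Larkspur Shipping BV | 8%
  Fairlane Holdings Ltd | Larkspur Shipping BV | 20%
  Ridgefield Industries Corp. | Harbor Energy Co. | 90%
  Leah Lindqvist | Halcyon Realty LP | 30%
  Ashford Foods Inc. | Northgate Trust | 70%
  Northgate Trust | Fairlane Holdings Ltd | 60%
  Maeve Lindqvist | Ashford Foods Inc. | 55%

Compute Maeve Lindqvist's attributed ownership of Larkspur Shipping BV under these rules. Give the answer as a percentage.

47.9%

By spousal attribution (R2), Maeve Lindqvist is treated as also owning Leah Lindqvist's interest in Ashford Foods Inc, giving 55% + 45% = 100%.
By spousal attribution (R2), Maeve Lindqvist is treated as also owning Leah Lindqvist's interest in Halcyon Realty LP, giving 70% + 30% = 100%.
Chain via Ashford Foods Inc. → Northgate Trust → Fairlane Holdings Ltd (R1): 100% × 70% × 60% × 20% = 8.4% of Larkspur Shipping BV.
Chain via Halcyon Realty LP → Ridgefield Industries Corp. → Harbor Energy Co. (R1): 100% × 50% × 90% × 70% = 31.5% of Larkspur Shipping BV.
Direct interest in Larkspur Shipping BV: 8%.
Aggregating (R3): 8.4% + 31.5% + 8% = 47.9%.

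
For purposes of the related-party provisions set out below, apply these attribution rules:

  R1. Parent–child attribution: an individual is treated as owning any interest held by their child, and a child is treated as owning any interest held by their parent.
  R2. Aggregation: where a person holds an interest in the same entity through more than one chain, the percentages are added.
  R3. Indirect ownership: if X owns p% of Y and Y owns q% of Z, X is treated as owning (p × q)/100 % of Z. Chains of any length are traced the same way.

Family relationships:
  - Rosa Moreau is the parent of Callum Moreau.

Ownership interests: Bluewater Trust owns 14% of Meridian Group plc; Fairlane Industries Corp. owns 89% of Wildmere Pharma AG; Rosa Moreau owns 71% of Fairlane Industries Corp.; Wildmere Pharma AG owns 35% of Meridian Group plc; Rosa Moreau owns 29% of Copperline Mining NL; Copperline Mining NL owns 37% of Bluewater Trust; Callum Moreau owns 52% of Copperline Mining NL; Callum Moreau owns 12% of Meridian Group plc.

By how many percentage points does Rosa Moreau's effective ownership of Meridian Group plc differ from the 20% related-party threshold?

By parent–child attribution (R1), Rosa Moreau is treated as also owning Callum Moreau's interest in Copperline Mining NL, giving 29% + 52% = 81%.
By parent–child attribution (R1), Rosa Moreau is treated as owning Callum Moreau's 12% interest in Meridian Group plc.
Chain via Copperline Mining NL → Bluewater Trust (R3): 81% × 37% × 14% = 4.1958% of Meridian Group plc.
Chain via Fairlane Industries Corp. → Wildmere Pharma AG (R3): 71% × 89% × 35% = 22.1165% of Meridian Group plc.
Direct interest in Meridian Group plc: 12%.
Aggregating (R2): 4.1958% + 22.1165% + 12% = 38.3123%.
38.3123% exceeds the 20% threshold by 18.3123 percentage points.

18.3123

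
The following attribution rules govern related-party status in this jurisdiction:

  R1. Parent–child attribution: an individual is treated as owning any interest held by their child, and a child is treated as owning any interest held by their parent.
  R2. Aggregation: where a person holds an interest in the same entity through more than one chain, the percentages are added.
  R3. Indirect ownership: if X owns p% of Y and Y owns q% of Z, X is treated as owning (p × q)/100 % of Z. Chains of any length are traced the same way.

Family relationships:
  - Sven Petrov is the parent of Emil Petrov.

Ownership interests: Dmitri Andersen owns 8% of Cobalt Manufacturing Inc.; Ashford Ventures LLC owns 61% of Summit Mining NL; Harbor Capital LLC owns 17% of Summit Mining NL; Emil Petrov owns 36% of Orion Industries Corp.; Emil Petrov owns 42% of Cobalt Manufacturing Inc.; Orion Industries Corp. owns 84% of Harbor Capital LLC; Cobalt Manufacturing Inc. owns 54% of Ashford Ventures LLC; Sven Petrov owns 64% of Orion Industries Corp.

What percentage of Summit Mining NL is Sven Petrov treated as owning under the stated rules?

28.1148%

By parent–child attribution (R1), Sven Petrov is treated as also owning Emil Petrov's interest in Orion Industries Corp, giving 64% + 36% = 100%.
By parent–child attribution (R1), Sven Petrov is treated as owning Emil Petrov's 42% interest in Cobalt Manufacturing Inc.
Chain via Orion Industries Corp. → Harbor Capital LLC (R3): 100% × 84% × 17% = 14.28% of Summit Mining NL.
Chain via Cobalt Manufacturing Inc. → Ashford Ventures LLC (R3): 42% × 54% × 61% = 13.8348% of Summit Mining NL.
Aggregating (R2): 14.28% + 13.8348% = 28.1148%.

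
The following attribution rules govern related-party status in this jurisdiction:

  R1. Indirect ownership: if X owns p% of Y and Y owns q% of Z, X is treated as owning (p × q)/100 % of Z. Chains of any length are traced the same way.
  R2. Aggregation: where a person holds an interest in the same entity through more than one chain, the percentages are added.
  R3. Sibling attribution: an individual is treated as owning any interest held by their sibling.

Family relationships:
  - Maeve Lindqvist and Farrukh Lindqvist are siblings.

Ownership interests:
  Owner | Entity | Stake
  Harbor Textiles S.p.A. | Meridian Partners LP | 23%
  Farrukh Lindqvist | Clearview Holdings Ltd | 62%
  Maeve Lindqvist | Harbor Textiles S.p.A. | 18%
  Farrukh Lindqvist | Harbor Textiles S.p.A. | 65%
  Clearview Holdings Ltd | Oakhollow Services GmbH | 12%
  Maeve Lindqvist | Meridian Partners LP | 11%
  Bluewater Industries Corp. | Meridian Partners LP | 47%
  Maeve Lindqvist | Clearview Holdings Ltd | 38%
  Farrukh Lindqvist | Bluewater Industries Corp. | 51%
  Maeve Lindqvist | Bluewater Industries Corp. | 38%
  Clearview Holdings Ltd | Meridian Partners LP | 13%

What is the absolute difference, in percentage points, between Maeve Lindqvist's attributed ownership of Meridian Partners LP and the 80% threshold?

By sibling attribution (R3), Maeve Lindqvist is treated as also owning Farrukh Lindqvist's interest in Harbor Textiles S.p.A, giving 18% + 65% = 83%.
By sibling attribution (R3), Maeve Lindqvist is treated as also owning Farrukh Lindqvist's interest in Bluewater Industries Corp, giving 38% + 51% = 89%.
By sibling attribution (R3), Maeve Lindqvist is treated as also owning Farrukh Lindqvist's interest in Clearview Holdings Ltd, giving 38% + 62% = 100%.
Chain via Harbor Textiles S.p.A. (R1): 83% × 23% = 19.09% of Meridian Partners LP.
Chain via Bluewater Industries Corp. (R1): 89% × 47% = 41.83% of Meridian Partners LP.
Chain via Clearview Holdings Ltd (R1): 100% × 13% = 13% of Meridian Partners LP.
Direct interest in Meridian Partners LP: 11%.
Aggregating (R2): 19.09% + 41.83% + 13% + 11% = 84.92%.
84.92% exceeds the 80% threshold by 4.92 percentage points.

4.92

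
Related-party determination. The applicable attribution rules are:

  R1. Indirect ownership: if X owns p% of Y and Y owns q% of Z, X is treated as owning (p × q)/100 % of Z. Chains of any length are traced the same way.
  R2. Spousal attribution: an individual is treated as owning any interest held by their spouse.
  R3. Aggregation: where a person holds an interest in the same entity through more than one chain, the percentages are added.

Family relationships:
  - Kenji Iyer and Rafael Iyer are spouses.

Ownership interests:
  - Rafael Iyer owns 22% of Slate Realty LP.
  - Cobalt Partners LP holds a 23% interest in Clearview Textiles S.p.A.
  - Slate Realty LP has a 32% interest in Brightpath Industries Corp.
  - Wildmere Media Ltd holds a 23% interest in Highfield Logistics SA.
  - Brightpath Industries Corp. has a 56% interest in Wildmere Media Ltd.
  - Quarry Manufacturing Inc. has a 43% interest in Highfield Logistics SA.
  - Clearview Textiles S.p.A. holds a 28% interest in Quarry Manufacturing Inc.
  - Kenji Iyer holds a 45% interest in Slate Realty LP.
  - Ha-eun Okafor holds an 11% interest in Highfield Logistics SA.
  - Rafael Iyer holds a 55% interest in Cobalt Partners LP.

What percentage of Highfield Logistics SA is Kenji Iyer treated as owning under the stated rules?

4.284532%

By spousal attribution (R2), Kenji Iyer is treated as also owning Rafael Iyer's interest in Slate Realty LP, giving 45% + 22% = 67%.
By spousal attribution (R2), Kenji Iyer is treated as owning Rafael Iyer's 55% interest in Cobalt Partners LP.
Chain via Slate Realty LP → Brightpath Industries Corp. → Wildmere Media Ltd (R1): 67% × 32% × 56% × 23% = 2.761472% of Highfield Logistics SA.
Chain via Cobalt Partners LP → Clearview Textiles S.p.A. → Quarry Manufacturing Inc. (R1): 55% × 23% × 28% × 43% = 1.52306% of Highfield Logistics SA.
Aggregating (R3): 2.761472% + 1.52306% = 4.284532%.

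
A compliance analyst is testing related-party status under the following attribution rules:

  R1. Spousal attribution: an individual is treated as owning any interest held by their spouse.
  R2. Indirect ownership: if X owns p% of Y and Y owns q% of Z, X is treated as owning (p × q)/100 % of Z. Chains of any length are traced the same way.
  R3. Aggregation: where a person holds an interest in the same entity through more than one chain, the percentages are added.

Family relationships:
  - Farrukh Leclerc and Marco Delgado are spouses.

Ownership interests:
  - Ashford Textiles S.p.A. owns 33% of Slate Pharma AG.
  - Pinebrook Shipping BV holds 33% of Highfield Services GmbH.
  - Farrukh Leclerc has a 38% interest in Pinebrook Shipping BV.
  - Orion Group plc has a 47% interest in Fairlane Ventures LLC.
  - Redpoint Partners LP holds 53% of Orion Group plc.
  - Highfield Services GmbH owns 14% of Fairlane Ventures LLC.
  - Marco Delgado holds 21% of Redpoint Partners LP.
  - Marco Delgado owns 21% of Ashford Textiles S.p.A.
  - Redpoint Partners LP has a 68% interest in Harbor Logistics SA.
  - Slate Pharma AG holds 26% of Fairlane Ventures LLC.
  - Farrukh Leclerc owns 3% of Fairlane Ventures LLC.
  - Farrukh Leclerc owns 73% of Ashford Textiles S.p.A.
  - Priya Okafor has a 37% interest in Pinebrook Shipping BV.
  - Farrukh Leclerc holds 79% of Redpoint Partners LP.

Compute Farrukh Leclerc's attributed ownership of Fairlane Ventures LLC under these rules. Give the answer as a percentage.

37.7308%

By spousal attribution (R1), Farrukh Leclerc is treated as also owning Marco Delgado's interest in Ashford Textiles S.p.A, giving 73% + 21% = 94%.
By spousal attribution (R1), Farrukh Leclerc is treated as also owning Marco Delgado's interest in Redpoint Partners LP, giving 79% + 21% = 100%.
Chain via Ashford Textiles S.p.A. → Slate Pharma AG (R2): 94% × 33% × 26% = 8.0652% of Fairlane Ventures LLC.
Chain via Pinebrook Shipping BV → Highfield Services GmbH (R2): 38% × 33% × 14% = 1.7556% of Fairlane Ventures LLC.
Chain via Redpoint Partners LP → Orion Group plc (R2): 100% × 53% × 47% = 24.91% of Fairlane Ventures LLC.
Direct interest in Fairlane Ventures LLC: 3%.
Aggregating (R3): 8.0652% + 1.7556% + 24.91% + 3% = 37.7308%.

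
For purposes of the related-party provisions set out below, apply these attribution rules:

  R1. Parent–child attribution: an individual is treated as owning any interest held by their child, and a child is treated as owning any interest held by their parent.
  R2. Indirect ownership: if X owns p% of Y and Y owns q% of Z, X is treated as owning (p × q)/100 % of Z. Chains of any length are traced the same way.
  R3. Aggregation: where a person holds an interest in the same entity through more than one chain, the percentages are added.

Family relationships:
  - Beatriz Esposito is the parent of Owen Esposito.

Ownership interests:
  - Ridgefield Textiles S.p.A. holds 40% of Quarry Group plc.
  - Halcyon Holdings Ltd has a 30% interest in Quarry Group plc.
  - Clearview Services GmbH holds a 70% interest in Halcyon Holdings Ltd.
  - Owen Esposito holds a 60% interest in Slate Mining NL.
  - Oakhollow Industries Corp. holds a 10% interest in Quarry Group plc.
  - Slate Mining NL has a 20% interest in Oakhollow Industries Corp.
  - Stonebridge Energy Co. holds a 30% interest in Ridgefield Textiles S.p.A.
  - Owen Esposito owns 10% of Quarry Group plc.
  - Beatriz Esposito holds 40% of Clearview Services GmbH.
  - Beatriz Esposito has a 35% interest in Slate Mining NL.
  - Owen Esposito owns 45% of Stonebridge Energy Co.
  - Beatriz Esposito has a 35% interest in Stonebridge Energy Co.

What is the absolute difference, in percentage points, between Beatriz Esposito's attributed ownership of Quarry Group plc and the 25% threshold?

By parent–child attribution (R1), Beatriz Esposito is treated as also owning Owen Esposito's interest in Stonebridge Energy Co, giving 35% + 45% = 80%.
By parent–child attribution (R1), Beatriz Esposito is treated as also owning Owen Esposito's interest in Slate Mining NL, giving 35% + 60% = 95%.
By parent–child attribution (R1), Beatriz Esposito is treated as owning Owen Esposito's 10% interest in Quarry Group plc.
Chain via Clearview Services GmbH → Halcyon Holdings Ltd (R2): 40% × 70% × 30% = 8.4% of Quarry Group plc.
Chain via Stonebridge Energy Co. → Ridgefield Textiles S.p.A. (R2): 80% × 30% × 40% = 9.6% of Quarry Group plc.
Chain via Slate Mining NL → Oakhollow Industries Corp. (R2): 95% × 20% × 10% = 1.9% of Quarry Group plc.
Direct interest in Quarry Group plc: 10%.
Aggregating (R3): 8.4% + 9.6% + 1.9% + 10% = 29.9%.
29.9% exceeds the 25% threshold by 4.9 percentage points.

4.9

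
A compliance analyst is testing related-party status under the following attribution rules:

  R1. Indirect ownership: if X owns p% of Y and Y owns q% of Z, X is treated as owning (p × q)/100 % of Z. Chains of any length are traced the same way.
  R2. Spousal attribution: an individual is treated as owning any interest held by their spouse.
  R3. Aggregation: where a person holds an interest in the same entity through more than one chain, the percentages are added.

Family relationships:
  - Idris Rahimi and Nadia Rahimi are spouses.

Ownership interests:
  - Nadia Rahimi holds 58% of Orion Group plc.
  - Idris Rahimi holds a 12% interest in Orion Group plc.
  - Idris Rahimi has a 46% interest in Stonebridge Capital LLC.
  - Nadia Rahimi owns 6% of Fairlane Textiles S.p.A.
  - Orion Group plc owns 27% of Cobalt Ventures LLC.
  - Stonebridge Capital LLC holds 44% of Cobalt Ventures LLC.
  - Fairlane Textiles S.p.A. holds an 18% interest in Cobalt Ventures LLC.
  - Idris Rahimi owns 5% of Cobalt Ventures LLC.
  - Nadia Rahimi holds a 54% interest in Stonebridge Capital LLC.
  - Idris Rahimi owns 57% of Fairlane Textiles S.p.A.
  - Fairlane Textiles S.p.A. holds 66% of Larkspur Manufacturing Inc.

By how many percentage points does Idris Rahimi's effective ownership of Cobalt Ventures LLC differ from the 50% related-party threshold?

29.24

By spousal attribution (R2), Idris Rahimi is treated as also owning Nadia Rahimi's interest in Fairlane Textiles S.p.A, giving 57% + 6% = 63%.
By spousal attribution (R2), Idris Rahimi is treated as also owning Nadia Rahimi's interest in Orion Group plc, giving 12% + 58% = 70%.
By spousal attribution (R2), Idris Rahimi is treated as also owning Nadia Rahimi's interest in Stonebridge Capital LLC, giving 46% + 54% = 100%.
Chain via Fairlane Textiles S.p.A. (R1): 63% × 18% = 11.34% of Cobalt Ventures LLC.
Chain via Orion Group plc (R1): 70% × 27% = 18.9% of Cobalt Ventures LLC.
Chain via Stonebridge Capital LLC (R1): 100% × 44% = 44% of Cobalt Ventures LLC.
Direct interest in Cobalt Ventures LLC: 5%.
Aggregating (R3): 11.34% + 18.9% + 44% + 5% = 79.24%.
79.24% exceeds the 50% threshold by 29.24 percentage points.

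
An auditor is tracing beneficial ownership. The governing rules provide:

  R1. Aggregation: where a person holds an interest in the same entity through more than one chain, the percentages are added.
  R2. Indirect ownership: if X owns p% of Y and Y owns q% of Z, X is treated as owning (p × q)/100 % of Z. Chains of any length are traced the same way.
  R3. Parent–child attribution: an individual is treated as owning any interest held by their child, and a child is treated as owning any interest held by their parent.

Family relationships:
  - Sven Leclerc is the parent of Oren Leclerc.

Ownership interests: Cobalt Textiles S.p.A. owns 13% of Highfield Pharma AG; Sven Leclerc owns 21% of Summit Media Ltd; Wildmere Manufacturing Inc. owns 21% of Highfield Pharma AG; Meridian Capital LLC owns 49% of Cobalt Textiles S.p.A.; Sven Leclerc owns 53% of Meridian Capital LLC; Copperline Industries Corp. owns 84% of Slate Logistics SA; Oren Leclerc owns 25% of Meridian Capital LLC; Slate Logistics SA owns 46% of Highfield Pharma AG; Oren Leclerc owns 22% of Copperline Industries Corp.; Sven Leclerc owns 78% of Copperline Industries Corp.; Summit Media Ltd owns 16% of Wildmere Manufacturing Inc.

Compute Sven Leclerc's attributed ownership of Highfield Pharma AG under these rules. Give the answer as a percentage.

By parent–child attribution (R3), Sven Leclerc is treated as also owning Oren Leclerc's interest in Meridian Capital LLC, giving 53% + 25% = 78%.
By parent–child attribution (R3), Sven Leclerc is treated as also owning Oren Leclerc's interest in Copperline Industries Corp, giving 78% + 22% = 100%.
Chain via Summit Media Ltd → Wildmere Manufacturing Inc. (R2): 21% × 16% × 21% = 0.7056% of Highfield Pharma AG.
Chain via Meridian Capital LLC → Cobalt Textiles S.p.A. (R2): 78% × 49% × 13% = 4.9686% of Highfield Pharma AG.
Chain via Copperline Industries Corp. → Slate Logistics SA (R2): 100% × 84% × 46% = 38.64% of Highfield Pharma AG.
Aggregating (R1): 0.7056% + 4.9686% + 38.64% = 44.3142%.

44.3142%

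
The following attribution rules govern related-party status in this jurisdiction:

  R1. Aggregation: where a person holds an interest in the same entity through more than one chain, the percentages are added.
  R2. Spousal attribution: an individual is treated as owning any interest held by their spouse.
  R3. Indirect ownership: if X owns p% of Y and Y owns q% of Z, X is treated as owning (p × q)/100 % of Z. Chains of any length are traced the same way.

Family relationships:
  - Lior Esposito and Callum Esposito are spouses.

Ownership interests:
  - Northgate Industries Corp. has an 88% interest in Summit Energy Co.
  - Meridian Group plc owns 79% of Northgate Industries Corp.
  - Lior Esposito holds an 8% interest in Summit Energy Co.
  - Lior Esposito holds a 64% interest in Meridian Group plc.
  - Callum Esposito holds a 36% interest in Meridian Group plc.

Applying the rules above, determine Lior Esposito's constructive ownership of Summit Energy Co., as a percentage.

By spousal attribution (R2), Lior Esposito is treated as also owning Callum Esposito's interest in Meridian Group plc, giving 64% + 36% = 100%.
Chain via Meridian Group plc → Northgate Industries Corp. (R3): 100% × 79% × 88% = 69.52% of Summit Energy Co.
Direct interest in Summit Energy Co: 8%.
Aggregating (R1): 69.52% + 8% = 77.52%.

77.52%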